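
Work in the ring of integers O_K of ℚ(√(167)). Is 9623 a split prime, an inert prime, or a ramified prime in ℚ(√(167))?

Since 167 ≢ 1 mod 4, the ring of integers is ℤ[√167] with discriminant 4·167 = 668.
9623 ∤ 668, so 9623 is unramified.
Compute (167/9623) via Euler: 167^((9623-1)/2) mod 9623 = 1, so (167/9623) = 1.
d is a quadratic residue mod p, hence 9623 splits in O_K.

split — (9623) = 𝔭₁𝔭₂ with 𝔭₁ ≠ 𝔭₂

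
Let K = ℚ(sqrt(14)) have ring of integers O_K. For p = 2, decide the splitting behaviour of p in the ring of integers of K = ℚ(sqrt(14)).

Since 14 ≢ 1 mod 4, the ring of integers is ℤ[√14] with discriminant 4·14 = 56.
2 divides disc(K) = 56, so 2 ramifies.

2 is ramified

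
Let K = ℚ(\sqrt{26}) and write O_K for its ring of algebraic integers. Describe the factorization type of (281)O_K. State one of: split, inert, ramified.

281 remains inert

Since 26 ≢ 1 mod 4, the ring of integers is ℤ[√26] with discriminant 4·26 = 104.
281 ∤ 104, so 281 is unramified.
Compute (26/281) via Euler: 26^((281-1)/2) mod 281 = 280, so (26/281) = -1.
(26/281) = -1, so 281 is inert.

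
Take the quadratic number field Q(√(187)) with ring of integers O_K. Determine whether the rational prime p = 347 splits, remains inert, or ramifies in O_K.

p is inert

187 mod 4 = 3, hence disc K = 4·187 = 748 and O_K = ℤ[√187].
disc(K) = 748 is not divisible by 347; 347 is unramified.
(187/347) = 187^173 mod 347 = 346, giving Legendre symbol -1.
(187/347) = -1, so 347 is inert.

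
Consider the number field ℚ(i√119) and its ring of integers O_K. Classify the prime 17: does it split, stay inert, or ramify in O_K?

-119 mod 4 = 1, hence disc K = -119 and O_K = ℤ[(1+√-119)/2].
Ramification test: 17 | -119. The prime 17 ramifies in K.

ramified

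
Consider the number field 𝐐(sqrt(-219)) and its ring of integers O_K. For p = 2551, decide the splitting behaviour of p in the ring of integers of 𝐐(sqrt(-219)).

Since -219 ≡ 1 mod 4, the ring of integers is ℤ[(1+√-219)/2] with discriminant -219.
2551 ∤ -219, so 2551 is unramified.
Euler's criterion: (-219)^1275 mod 2551 = 1. Thus (-219|2551) = 1.
d is a quadratic residue mod p, hence 2551 splits in O_K.

p splits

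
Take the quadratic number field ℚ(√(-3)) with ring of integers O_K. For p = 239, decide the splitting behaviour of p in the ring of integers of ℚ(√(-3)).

Since -3 ≡ 1 mod 4, the ring of integers is ℤ[(1+√-3)/2] with discriminant -3.
239 ∤ -3, so 239 is unramified.
(-3/239) = 236^119 mod 239 = 238, giving Legendre symbol -1.
Legendre symbol -1 ⇒ 239 is inert.

239 remains inert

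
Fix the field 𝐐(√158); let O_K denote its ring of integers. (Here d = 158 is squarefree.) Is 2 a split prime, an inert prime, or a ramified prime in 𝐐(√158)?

ramified

Since 158 ≢ 1 mod 4, the ring of integers is ℤ[√158] with discriminant 4·158 = 632.
disc(K) = 632 = 2·316, so p = 2 is ramified.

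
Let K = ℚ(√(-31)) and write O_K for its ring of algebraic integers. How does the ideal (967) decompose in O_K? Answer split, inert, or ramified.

inert

d = -31 ≡ 1 (mod 4), so O_K = ℤ[(1+√-31)/2] and disc(K) = d = -31.
disc(K) = -31 is not divisible by 967; 967 is unramified.
Euler's criterion: (-31)^483 mod 967 = 966. Thus (-31|967) = -1.
(-31/967) = -1, so 967 is inert.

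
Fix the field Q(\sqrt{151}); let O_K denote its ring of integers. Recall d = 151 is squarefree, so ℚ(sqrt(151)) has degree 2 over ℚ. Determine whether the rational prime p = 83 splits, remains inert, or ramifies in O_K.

d = 151 ≡ 3 (mod 4), so O_K = ℤ[√151] and disc(K) = 4d = 604.
disc(K) = 604 is not divisible by 83; 83 is unramified.
Euler's criterion: 151^41 mod 83 = 1. Thus (151|83) = 1.
d is a quadratic residue mod p, hence 83 splits in O_K.

split — (83) = 𝔭₁𝔭₂ with 𝔭₁ ≠ 𝔭₂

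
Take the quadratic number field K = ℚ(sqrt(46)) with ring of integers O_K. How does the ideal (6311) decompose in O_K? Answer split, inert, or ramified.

remains prime (inert)

46 mod 4 = 2, hence disc K = 4·46 = 184 and O_K = ℤ[√46].
disc(K) = 184 is not divisible by 6311; 6311 is unramified.
Euler's criterion: 46^3155 mod 6311 = 6310. Thus (46|6311) = -1.
(46/6311) = -1, so 6311 is inert.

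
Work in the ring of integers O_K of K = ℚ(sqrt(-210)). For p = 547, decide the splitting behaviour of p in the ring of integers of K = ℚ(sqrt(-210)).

-210 mod 4 = 2, hence disc K = 4·(-210) = -840 and O_K = ℤ[√-210].
547 ∤ -840, so 547 is unramified.
Legendre symbol by Euler's criterion: (-210/547) ≡ (-210)^273 ≡ 546 (mod 547), i.e. (-210/547) = -1.
d is a non-residue mod p, hence 547 remains inert in O_K.

547 remains inert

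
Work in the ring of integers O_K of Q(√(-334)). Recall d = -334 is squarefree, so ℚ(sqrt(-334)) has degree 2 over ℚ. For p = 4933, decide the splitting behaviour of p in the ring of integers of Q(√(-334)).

splits completely

Since -334 ≢ 1 mod 4, the ring of integers is ℤ[√-334] with discriminant 4·(-334) = -1336.
disc(K) = -1336 is not divisible by 4933; 4933 is unramified.
(-334/4933) = 4599^2466 mod 4933 = 1, giving Legendre symbol 1.
Legendre symbol 1 ⇒ 4933 is split.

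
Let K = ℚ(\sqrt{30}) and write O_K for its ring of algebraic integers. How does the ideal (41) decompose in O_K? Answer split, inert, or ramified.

remains prime (inert)

30 mod 4 = 2, hence disc K = 4·30 = 120 and O_K = ℤ[√30].
Since gcd(41, 120) = 1 the prime 41 does not ramify.
Legendre symbol by Euler's criterion: (30/41) ≡ 30^20 ≡ 40 (mod 41), i.e. (30/41) = -1.
d is a non-residue mod p, hence 41 remains inert in O_K.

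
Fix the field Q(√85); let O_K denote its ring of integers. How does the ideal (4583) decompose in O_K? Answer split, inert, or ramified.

Since 85 ≡ 1 mod 4, the ring of integers is ℤ[(1+√85)/2] with discriminant 85.
disc(K) = 85 is not divisible by 4583; 4583 is unramified.
Legendre symbol by Euler's criterion: (85/4583) ≡ 85^2291 ≡ 1 (mod 4583), i.e. (85/4583) = 1.
Legendre symbol 1 ⇒ 4583 is split.

split — (4583) = 𝔭₁𝔭₂ with 𝔭₁ ≠ 𝔭₂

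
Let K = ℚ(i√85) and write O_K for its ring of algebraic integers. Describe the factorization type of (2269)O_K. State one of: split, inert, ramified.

split

Since -85 ≢ 1 mod 4, the ring of integers is ℤ[√-85] with discriminant 4·(-85) = -340.
Since gcd(2269, -340) = 1 the prime 2269 does not ramify.
(-85/2269) = 2184^1134 mod 2269 = 1, giving Legendre symbol 1.
Legendre symbol 1 ⇒ 2269 is split.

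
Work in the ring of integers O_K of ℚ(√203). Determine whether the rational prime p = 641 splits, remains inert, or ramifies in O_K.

203 mod 4 = 3, hence disc K = 4·203 = 812 and O_K = ℤ[√203].
641 ∤ 812, so 641 is unramified.
Legendre symbol by Euler's criterion: (203/641) ≡ 203^320 ≡ 640 (mod 641), i.e. (203/641) = -1.
Legendre symbol -1 ⇒ 641 is inert.

inert — (641) stays prime in O_K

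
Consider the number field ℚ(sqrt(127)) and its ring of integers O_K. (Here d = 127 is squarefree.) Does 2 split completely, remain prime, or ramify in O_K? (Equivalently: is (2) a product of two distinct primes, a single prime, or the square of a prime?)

Since 127 ≢ 1 mod 4, the ring of integers is ℤ[√127] with discriminant 4·127 = 508.
2 divides disc(K) = 508, so 2 ramifies.

ramified — (2) = 𝔭²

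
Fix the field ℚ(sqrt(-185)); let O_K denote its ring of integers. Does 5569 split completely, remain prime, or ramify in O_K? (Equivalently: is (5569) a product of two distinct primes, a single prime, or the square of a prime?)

d = -185 ≡ 3 (mod 4), so O_K = ℤ[√-185] and disc(K) = 4d = -740.
Since gcd(5569, -740) = 1 the prime 5569 does not ramify.
Legendre symbol by Euler's criterion: (-185/5569) ≡ (-185)^2784 ≡ 5568 (mod 5569), i.e. (-185/5569) = -1.
(-185/5569) = -1, so 5569 is inert.

inert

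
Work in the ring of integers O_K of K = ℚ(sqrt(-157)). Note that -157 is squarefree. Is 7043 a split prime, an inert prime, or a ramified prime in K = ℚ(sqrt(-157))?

Since -157 ≢ 1 mod 4, the ring of integers is ℤ[√-157] with discriminant 4·(-157) = -628.
Since gcd(7043, -628) = 1 the prime 7043 does not ramify.
Euler's criterion: (-157)^3521 mod 7043 = 1. Thus (-157|7043) = 1.
d is a quadratic residue mod p, hence 7043 splits in O_K.

splits completely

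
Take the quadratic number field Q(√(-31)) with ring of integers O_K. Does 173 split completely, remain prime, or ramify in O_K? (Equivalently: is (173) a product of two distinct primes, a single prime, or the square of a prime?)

Since -31 ≡ 1 mod 4, the ring of integers is ℤ[(1+√-31)/2] with discriminant -31.
Since gcd(173, -31) = 1 the prime 173 does not ramify.
(-31/173) = 142^86 mod 173 = 1, giving Legendre symbol 1.
(-31/173) = 1, so 173 splits.

split — (173) = 𝔭₁𝔭₂ with 𝔭₁ ≠ 𝔭₂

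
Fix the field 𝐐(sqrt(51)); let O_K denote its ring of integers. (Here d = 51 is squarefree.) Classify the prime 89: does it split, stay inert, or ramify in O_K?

remains prime (inert)

Since 51 ≢ 1 mod 4, the ring of integers is ℤ[√51] with discriminant 4·51 = 204.
Since gcd(89, 204) = 1 the prime 89 does not ramify.
(51/89) = 51^44 mod 89 = 88, giving Legendre symbol -1.
d is a non-residue mod p, hence 89 remains inert in O_K.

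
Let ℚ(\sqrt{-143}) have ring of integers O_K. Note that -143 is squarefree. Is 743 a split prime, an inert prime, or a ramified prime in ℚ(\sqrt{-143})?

split

d = -143 ≡ 1 (mod 4), so O_K = ℤ[(1+√-143)/2] and disc(K) = d = -143.
743 ∤ -143, so 743 is unramified.
Euler's criterion: (-143)^371 mod 743 = 1. Thus (-143|743) = 1.
d is a quadratic residue mod p, hence 743 splits in O_K.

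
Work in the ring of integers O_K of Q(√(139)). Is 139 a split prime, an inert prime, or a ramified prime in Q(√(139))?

Since 139 ≢ 1 mod 4, the ring of integers is ℤ[√139] with discriminant 4·139 = 556.
disc(K) = 556 = 139·4, so p = 139 is ramified.

ramified — (139) = 𝔭²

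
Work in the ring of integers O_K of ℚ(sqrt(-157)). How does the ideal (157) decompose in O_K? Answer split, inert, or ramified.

d = -157 ≡ 3 (mod 4), so O_K = ℤ[√-157] and disc(K) = 4d = -628.
Ramification test: 157 | -628. The prime 157 ramifies in K.

ramified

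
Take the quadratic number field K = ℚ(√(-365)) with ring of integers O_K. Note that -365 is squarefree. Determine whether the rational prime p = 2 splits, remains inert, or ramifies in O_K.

-365 mod 4 = 3, hence disc K = 4·(-365) = -1460 and O_K = ℤ[√-365].
disc(K) = -1460 = 2·(-730), so p = 2 is ramified.

2 is ramified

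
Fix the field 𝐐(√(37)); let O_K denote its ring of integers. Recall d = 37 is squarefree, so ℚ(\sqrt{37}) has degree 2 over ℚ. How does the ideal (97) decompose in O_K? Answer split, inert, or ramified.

37 mod 4 = 1, hence disc K = 37 and O_K = ℤ[(1+√37)/2].
disc(K) = 37 is not divisible by 97; 97 is unramified.
Euler's criterion: 37^48 mod 97 = 96. Thus (37|97) = -1.
Legendre symbol -1 ⇒ 97 is inert.

97 remains inert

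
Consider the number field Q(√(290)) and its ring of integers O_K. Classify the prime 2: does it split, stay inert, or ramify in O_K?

ramifies in O_K

Since 290 ≢ 1 mod 4, the ring of integers is ℤ[√290] with discriminant 4·290 = 1160.
2 divides disc(K) = 1160, so 2 ramifies.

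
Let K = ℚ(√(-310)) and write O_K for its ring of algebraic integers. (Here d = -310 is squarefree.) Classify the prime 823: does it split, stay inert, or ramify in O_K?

split — (823) = 𝔭₁𝔭₂ with 𝔭₁ ≠ 𝔭₂

d = -310 ≡ 2 (mod 4), so O_K = ℤ[√-310] and disc(K) = 4d = -1240.
disc(K) = -1240 is not divisible by 823; 823 is unramified.
(-310/823) = 513^411 mod 823 = 1, giving Legendre symbol 1.
(-310/823) = 1, so 823 splits.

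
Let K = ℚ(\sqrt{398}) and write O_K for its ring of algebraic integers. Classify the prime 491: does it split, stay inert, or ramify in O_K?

Since 398 ≢ 1 mod 4, the ring of integers is ℤ[√398] with discriminant 4·398 = 1592.
disc(K) = 1592 is not divisible by 491; 491 is unramified.
Legendre symbol by Euler's criterion: (398/491) ≡ 398^245 ≡ 490 (mod 491), i.e. (398/491) = -1.
d is a non-residue mod p, hence 491 remains inert in O_K.

491 remains inert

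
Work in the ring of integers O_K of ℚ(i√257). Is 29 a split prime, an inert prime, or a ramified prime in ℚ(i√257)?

p splits

Since -257 ≢ 1 mod 4, the ring of integers is ℤ[√-257] with discriminant 4·(-257) = -1028.
disc(K) = -1028 is not divisible by 29; 29 is unramified.
Compute (-257/29) via Euler: 4^((29-1)/2) mod 29 = 1, so (-257/29) = 1.
Legendre symbol 1 ⇒ 29 is split.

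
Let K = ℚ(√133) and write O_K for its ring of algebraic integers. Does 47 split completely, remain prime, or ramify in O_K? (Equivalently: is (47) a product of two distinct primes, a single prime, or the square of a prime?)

47 remains inert

133 mod 4 = 1, hence disc K = 133 and O_K = ℤ[(1+√133)/2].
Since gcd(47, 133) = 1 the prime 47 does not ramify.
Compute (133/47) via Euler: 39^((47-1)/2) mod 47 = 46, so (133/47) = -1.
(133/47) = -1, so 47 is inert.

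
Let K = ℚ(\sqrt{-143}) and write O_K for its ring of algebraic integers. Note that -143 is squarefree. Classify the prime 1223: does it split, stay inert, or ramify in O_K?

inert

Since -143 ≡ 1 mod 4, the ring of integers is ℤ[(1+√-143)/2] with discriminant -143.
Since gcd(1223, -143) = 1 the prime 1223 does not ramify.
Euler's criterion: (-143)^611 mod 1223 = 1222. Thus (-143|1223) = -1.
Legendre symbol -1 ⇒ 1223 is inert.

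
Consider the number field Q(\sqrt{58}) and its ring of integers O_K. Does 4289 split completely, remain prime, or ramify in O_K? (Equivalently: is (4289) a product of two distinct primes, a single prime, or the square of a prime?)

inert — (4289) stays prime in O_K

Since 58 ≢ 1 mod 4, the ring of integers is ℤ[√58] with discriminant 4·58 = 232.
4289 ∤ 232, so 4289 is unramified.
Legendre symbol by Euler's criterion: (58/4289) ≡ 58^2144 ≡ 4288 (mod 4289), i.e. (58/4289) = -1.
d is a non-residue mod p, hence 4289 remains inert in O_K.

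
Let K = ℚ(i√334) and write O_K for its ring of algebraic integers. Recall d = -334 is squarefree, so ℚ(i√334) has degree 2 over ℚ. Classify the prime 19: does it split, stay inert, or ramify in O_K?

19 remains inert

d = -334 ≡ 2 (mod 4), so O_K = ℤ[√-334] and disc(K) = 4d = -1336.
19 ∤ -1336, so 19 is unramified.
Euler's criterion: (-334)^9 mod 19 = 18. Thus (-334|19) = -1.
(-334/19) = -1, so 19 is inert.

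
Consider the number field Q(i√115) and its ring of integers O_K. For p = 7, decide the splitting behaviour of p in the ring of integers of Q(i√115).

d = -115 ≡ 1 (mod 4), so O_K = ℤ[(1+√-115)/2] and disc(K) = d = -115.
7 ∤ -115, so 7 is unramified.
Legendre symbol by Euler's criterion: (-115/7) ≡ (-115)^3 ≡ 1 (mod 7), i.e. (-115/7) = 1.
(-115/7) = 1, so 7 splits.

splits completely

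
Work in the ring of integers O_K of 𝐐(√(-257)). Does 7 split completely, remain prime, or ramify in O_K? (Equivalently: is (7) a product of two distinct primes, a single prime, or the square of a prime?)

split — (7) = 𝔭₁𝔭₂ with 𝔭₁ ≠ 𝔭₂

d = -257 ≡ 3 (mod 4), so O_K = ℤ[√-257] and disc(K) = 4d = -1028.
Since gcd(7, -1028) = 1 the prime 7 does not ramify.
Legendre symbol by Euler's criterion: (-257/7) ≡ (-257)^3 ≡ 1 (mod 7), i.e. (-257/7) = 1.
(-257/7) = 1, so 7 splits.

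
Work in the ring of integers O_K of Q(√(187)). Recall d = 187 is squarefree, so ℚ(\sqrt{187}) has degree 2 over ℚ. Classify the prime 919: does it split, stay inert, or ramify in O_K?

split

d = 187 ≡ 3 (mod 4), so O_K = ℤ[√187] and disc(K) = 4d = 748.
919 ∤ 748, so 919 is unramified.
Euler's criterion: 187^459 mod 919 = 1. Thus (187|919) = 1.
Legendre symbol 1 ⇒ 919 is split.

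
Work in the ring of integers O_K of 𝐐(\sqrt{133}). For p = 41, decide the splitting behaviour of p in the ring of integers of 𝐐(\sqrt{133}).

d = 133 ≡ 1 (mod 4), so O_K = ℤ[(1+√133)/2] and disc(K) = d = 133.
disc(K) = 133 is not divisible by 41; 41 is unramified.
Compute (133/41) via Euler: 10^((41-1)/2) mod 41 = 1, so (133/41) = 1.
Legendre symbol 1 ⇒ 41 is split.

split — (41) = 𝔭₁𝔭₂ with 𝔭₁ ≠ 𝔭₂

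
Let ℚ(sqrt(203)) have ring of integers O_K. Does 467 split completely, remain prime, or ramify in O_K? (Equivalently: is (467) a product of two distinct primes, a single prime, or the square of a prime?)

203 mod 4 = 3, hence disc K = 4·203 = 812 and O_K = ℤ[√203].
disc(K) = 812 is not divisible by 467; 467 is unramified.
(203/467) = 203^233 mod 467 = 466, giving Legendre symbol -1.
Legendre symbol -1 ⇒ 467 is inert.

p is inert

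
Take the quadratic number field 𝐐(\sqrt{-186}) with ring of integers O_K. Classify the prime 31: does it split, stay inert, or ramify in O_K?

ramified

-186 mod 4 = 2, hence disc K = 4·(-186) = -744 and O_K = ℤ[√-186].
disc(K) = -744 = 31·(-24), so p = 31 is ramified.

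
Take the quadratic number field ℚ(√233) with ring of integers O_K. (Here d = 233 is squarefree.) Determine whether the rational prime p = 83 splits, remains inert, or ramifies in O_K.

233 mod 4 = 1, hence disc K = 233 and O_K = ℤ[(1+√233)/2].
disc(K) = 233 is not divisible by 83; 83 is unramified.
Euler's criterion: 233^41 mod 83 = 82. Thus (233|83) = -1.
(233/83) = -1, so 83 is inert.

inert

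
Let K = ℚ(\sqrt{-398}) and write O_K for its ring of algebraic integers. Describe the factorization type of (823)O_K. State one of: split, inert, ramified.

Since -398 ≢ 1 mod 4, the ring of integers is ℤ[√-398] with discriminant 4·(-398) = -1592.
Since gcd(823, -1592) = 1 the prime 823 does not ramify.
Compute (-398/823) via Euler: 425^((823-1)/2) mod 823 = 822, so (-398/823) = -1.
d is a non-residue mod p, hence 823 remains inert in O_K.

823 remains inert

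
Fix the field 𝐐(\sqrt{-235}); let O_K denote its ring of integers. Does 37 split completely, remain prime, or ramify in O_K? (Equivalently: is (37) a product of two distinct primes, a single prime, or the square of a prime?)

Since -235 ≡ 1 mod 4, the ring of integers is ℤ[(1+√-235)/2] with discriminant -235.
37 ∤ -235, so 37 is unramified.
Euler's criterion: (-235)^18 mod 37 = 36. Thus (-235|37) = -1.
d is a non-residue mod p, hence 37 remains inert in O_K.

inert — (37) stays prime in O_K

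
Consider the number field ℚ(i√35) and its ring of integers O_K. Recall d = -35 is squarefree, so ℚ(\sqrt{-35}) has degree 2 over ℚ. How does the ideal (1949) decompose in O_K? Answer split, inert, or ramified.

1949 remains inert

d = -35 ≡ 1 (mod 4), so O_K = ℤ[(1+√-35)/2] and disc(K) = d = -35.
1949 ∤ -35, so 1949 is unramified.
Legendre symbol by Euler's criterion: (-35/1949) ≡ (-35)^974 ≡ 1948 (mod 1949), i.e. (-35/1949) = -1.
d is a non-residue mod p, hence 1949 remains inert in O_K.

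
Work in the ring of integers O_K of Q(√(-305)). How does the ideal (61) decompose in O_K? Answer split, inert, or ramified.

61 is ramified

d = -305 ≡ 3 (mod 4), so O_K = ℤ[√-305] and disc(K) = 4d = -1220.
disc(K) = -1220 = 61·(-20), so p = 61 is ramified.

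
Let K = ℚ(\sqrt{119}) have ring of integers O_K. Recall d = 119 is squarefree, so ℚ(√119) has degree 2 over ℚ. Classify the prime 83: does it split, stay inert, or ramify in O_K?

Since 119 ≢ 1 mod 4, the ring of integers is ℤ[√119] with discriminant 4·119 = 476.
83 ∤ 476, so 83 is unramified.
Legendre symbol by Euler's criterion: (119/83) ≡ 119^41 ≡ 1 (mod 83), i.e. (119/83) = 1.
d is a quadratic residue mod p, hence 83 splits in O_K.

83 splits in O_K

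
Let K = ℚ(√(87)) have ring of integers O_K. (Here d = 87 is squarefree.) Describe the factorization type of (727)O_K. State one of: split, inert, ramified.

split

87 mod 4 = 3, hence disc K = 4·87 = 348 and O_K = ℤ[√87].
Since gcd(727, 348) = 1 the prime 727 does not ramify.
(87/727) = 87^363 mod 727 = 1, giving Legendre symbol 1.
Legendre symbol 1 ⇒ 727 is split.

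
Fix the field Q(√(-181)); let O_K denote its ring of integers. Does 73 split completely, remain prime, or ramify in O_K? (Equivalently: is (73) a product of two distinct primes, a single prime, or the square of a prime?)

Since -181 ≢ 1 mod 4, the ring of integers is ℤ[√-181] with discriminant 4·(-181) = -724.
73 ∤ -724, so 73 is unramified.
(-181/73) = 38^36 mod 73 = 1, giving Legendre symbol 1.
Legendre symbol 1 ⇒ 73 is split.

split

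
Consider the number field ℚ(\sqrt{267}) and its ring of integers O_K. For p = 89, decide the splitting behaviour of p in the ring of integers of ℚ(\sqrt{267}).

p ramifies

267 mod 4 = 3, hence disc K = 4·267 = 1068 and O_K = ℤ[√267].
disc(K) = 1068 = 89·12, so p = 89 is ramified.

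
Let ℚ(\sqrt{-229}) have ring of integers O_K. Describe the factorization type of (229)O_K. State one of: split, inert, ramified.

Since -229 ≢ 1 mod 4, the ring of integers is ℤ[√-229] with discriminant 4·(-229) = -916.
Ramification test: 229 | -916. The prime 229 ramifies in K.

ramified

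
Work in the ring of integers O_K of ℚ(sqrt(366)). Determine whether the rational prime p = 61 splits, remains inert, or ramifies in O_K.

Since 366 ≢ 1 mod 4, the ring of integers is ℤ[√366] with discriminant 4·366 = 1464.
Ramification test: 61 | 1464. The prime 61 ramifies in K.

ramifies in O_K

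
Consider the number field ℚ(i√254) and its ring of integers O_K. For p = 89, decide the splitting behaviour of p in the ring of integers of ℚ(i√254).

inert

Since -254 ≢ 1 mod 4, the ring of integers is ℤ[√-254] with discriminant 4·(-254) = -1016.
89 ∤ -1016, so 89 is unramified.
Euler's criterion: (-254)^44 mod 89 = 88. Thus (-254|89) = -1.
(-254/89) = -1, so 89 is inert.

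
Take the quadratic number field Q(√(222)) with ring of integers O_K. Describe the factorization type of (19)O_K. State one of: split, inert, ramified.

Since 222 ≢ 1 mod 4, the ring of integers is ℤ[√222] with discriminant 4·222 = 888.
Since gcd(19, 888) = 1 the prime 19 does not ramify.
(222/19) = 13^9 mod 19 = 18, giving Legendre symbol -1.
(222/19) = -1, so 19 is inert.

remains prime (inert)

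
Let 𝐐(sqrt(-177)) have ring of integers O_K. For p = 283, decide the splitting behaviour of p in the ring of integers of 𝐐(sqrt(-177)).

283 splits in O_K

d = -177 ≡ 3 (mod 4), so O_K = ℤ[√-177] and disc(K) = 4d = -708.
Since gcd(283, -708) = 1 the prime 283 does not ramify.
Euler's criterion: (-177)^141 mod 283 = 1. Thus (-177|283) = 1.
Legendre symbol 1 ⇒ 283 is split.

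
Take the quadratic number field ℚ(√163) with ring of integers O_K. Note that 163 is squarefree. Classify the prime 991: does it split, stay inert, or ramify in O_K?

splits completely

Since 163 ≢ 1 mod 4, the ring of integers is ℤ[√163] with discriminant 4·163 = 652.
disc(K) = 652 is not divisible by 991; 991 is unramified.
Compute (163/991) via Euler: 163^((991-1)/2) mod 991 = 1, so (163/991) = 1.
Legendre symbol 1 ⇒ 991 is split.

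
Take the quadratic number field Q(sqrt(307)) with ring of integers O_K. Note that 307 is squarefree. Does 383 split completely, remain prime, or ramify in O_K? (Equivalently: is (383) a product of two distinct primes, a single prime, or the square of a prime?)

307 mod 4 = 3, hence disc K = 4·307 = 1228 and O_K = ℤ[√307].
383 ∤ 1228, so 383 is unramified.
(307/383) = 307^191 mod 383 = 382, giving Legendre symbol -1.
Legendre symbol -1 ⇒ 383 is inert.

remains prime (inert)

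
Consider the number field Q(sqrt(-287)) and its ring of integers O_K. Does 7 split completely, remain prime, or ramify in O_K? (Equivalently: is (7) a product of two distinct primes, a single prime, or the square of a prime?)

ramifies in O_K

Since -287 ≡ 1 mod 4, the ring of integers is ℤ[(1+√-287)/2] with discriminant -287.
7 divides disc(K) = -287, so 7 ramifies.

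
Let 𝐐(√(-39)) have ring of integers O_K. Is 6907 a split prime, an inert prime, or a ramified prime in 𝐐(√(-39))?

-39 mod 4 = 1, hence disc K = -39 and O_K = ℤ[(1+√-39)/2].
disc(K) = -39 is not divisible by 6907; 6907 is unramified.
Euler's criterion: (-39)^3453 mod 6907 = 1. Thus (-39|6907) = 1.
d is a quadratic residue mod p, hence 6907 splits in O_K.

split — (6907) = 𝔭₁𝔭₂ with 𝔭₁ ≠ 𝔭₂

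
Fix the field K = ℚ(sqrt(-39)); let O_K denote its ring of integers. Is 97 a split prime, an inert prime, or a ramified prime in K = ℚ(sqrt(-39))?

d = -39 ≡ 1 (mod 4), so O_K = ℤ[(1+√-39)/2] and disc(K) = d = -39.
Since gcd(97, -39) = 1 the prime 97 does not ramify.
Euler's criterion: (-39)^48 mod 97 = 96. Thus (-39|97) = -1.
(-39/97) = -1, so 97 is inert.

p is inert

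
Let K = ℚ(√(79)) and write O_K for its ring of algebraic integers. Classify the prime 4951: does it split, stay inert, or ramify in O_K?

d = 79 ≡ 3 (mod 4), so O_K = ℤ[√79] and disc(K) = 4d = 316.
4951 ∤ 316, so 4951 is unramified.
(79/4951) = 79^2475 mod 4951 = 1, giving Legendre symbol 1.
Legendre symbol 1 ⇒ 4951 is split.

split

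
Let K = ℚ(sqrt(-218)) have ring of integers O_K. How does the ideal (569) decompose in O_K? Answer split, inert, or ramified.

d = -218 ≡ 2 (mod 4), so O_K = ℤ[√-218] and disc(K) = 4d = -872.
569 ∤ -872, so 569 is unramified.
Compute (-218/569) via Euler: 351^((569-1)/2) mod 569 = 568, so (-218/569) = -1.
Legendre symbol -1 ⇒ 569 is inert.

569 remains inert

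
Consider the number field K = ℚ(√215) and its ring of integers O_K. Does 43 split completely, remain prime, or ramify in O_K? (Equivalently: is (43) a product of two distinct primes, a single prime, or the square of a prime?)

43 is ramified

215 mod 4 = 3, hence disc K = 4·215 = 860 and O_K = ℤ[√215].
43 divides disc(K) = 860, so 43 ramifies.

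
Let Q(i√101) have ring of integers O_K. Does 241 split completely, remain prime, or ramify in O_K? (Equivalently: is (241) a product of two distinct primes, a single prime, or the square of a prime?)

remains prime (inert)

Since -101 ≢ 1 mod 4, the ring of integers is ℤ[√-101] with discriminant 4·(-101) = -404.
disc(K) = -404 is not divisible by 241; 241 is unramified.
Legendre symbol by Euler's criterion: (-101/241) ≡ (-101)^120 ≡ 240 (mod 241), i.e. (-101/241) = -1.
Legendre symbol -1 ⇒ 241 is inert.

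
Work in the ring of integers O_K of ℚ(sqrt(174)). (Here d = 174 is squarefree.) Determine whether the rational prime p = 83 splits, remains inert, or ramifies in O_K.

Since 174 ≢ 1 mod 4, the ring of integers is ℤ[√174] with discriminant 4·174 = 696.
disc(K) = 696 is not divisible by 83; 83 is unramified.
Legendre symbol by Euler's criterion: (174/83) ≡ 174^41 ≡ 82 (mod 83), i.e. (174/83) = -1.
Legendre symbol -1 ⇒ 83 is inert.

83 remains inert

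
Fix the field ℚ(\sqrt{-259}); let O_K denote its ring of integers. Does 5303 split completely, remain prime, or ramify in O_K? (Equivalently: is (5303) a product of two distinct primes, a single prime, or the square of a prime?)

splits completely

Since -259 ≡ 1 mod 4, the ring of integers is ℤ[(1+√-259)/2] with discriminant -259.
Since gcd(5303, -259) = 1 the prime 5303 does not ramify.
Euler's criterion: (-259)^2651 mod 5303 = 1. Thus (-259|5303) = 1.
(-259/5303) = 1, so 5303 splits.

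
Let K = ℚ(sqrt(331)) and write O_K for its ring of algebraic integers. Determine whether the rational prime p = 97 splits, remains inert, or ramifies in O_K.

Since 331 ≢ 1 mod 4, the ring of integers is ℤ[√331] with discriminant 4·331 = 1324.
disc(K) = 1324 is not divisible by 97; 97 is unramified.
(331/97) = 40^48 mod 97 = 96, giving Legendre symbol -1.
Legendre symbol -1 ⇒ 97 is inert.

inert — (97) stays prime in O_K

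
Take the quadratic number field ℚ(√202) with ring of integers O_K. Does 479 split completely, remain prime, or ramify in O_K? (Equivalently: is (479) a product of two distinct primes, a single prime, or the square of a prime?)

479 remains inert

Since 202 ≢ 1 mod 4, the ring of integers is ℤ[√202] with discriminant 4·202 = 808.
Since gcd(479, 808) = 1 the prime 479 does not ramify.
Compute (202/479) via Euler: 202^((479-1)/2) mod 479 = 478, so (202/479) = -1.
(202/479) = -1, so 479 is inert.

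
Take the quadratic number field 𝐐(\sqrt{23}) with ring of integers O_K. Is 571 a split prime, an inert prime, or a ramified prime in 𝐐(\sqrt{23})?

23 mod 4 = 3, hence disc K = 4·23 = 92 and O_K = ℤ[√23].
Since gcd(571, 92) = 1 the prime 571 does not ramify.
Compute (23/571) via Euler: 23^((571-1)/2) mod 571 = 1, so (23/571) = 1.
(23/571) = 1, so 571 splits.

p splits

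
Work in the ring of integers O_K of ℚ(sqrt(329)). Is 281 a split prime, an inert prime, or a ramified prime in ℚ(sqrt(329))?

281 remains inert

329 mod 4 = 1, hence disc K = 329 and O_K = ℤ[(1+√329)/2].
Since gcd(281, 329) = 1 the prime 281 does not ramify.
Legendre symbol by Euler's criterion: (329/281) ≡ 329^140 ≡ 280 (mod 281), i.e. (329/281) = -1.
(329/281) = -1, so 281 is inert.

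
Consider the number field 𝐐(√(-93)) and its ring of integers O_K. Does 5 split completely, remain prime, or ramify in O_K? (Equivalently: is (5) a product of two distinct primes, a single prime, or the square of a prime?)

remains prime (inert)

d = -93 ≡ 3 (mod 4), so O_K = ℤ[√-93] and disc(K) = 4d = -372.
disc(K) = -372 is not divisible by 5; 5 is unramified.
Legendre symbol by Euler's criterion: (-93/5) ≡ (-93)^2 ≡ 4 (mod 5), i.e. (-93/5) = -1.
d is a non-residue mod p, hence 5 remains inert in O_K.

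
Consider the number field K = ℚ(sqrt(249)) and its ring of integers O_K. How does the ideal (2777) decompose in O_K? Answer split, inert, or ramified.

d = 249 ≡ 1 (mod 4), so O_K = ℤ[(1+√249)/2] and disc(K) = d = 249.
disc(K) = 249 is not divisible by 2777; 2777 is unramified.
(249/2777) = 249^1388 mod 2777 = 2776, giving Legendre symbol -1.
d is a non-residue mod p, hence 2777 remains inert in O_K.

2777 remains inert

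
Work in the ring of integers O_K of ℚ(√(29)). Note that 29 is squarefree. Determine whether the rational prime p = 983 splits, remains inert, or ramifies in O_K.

inert — (983) stays prime in O_K

29 mod 4 = 1, hence disc K = 29 and O_K = ℤ[(1+√29)/2].
Since gcd(983, 29) = 1 the prime 983 does not ramify.
Legendre symbol by Euler's criterion: (29/983) ≡ 29^491 ≡ 982 (mod 983), i.e. (29/983) = -1.
d is a non-residue mod p, hence 983 remains inert in O_K.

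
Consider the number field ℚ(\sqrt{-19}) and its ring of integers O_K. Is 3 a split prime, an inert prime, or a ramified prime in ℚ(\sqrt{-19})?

-19 mod 4 = 1, hence disc K = -19 and O_K = ℤ[(1+√-19)/2].
3 ∤ -19, so 3 is unramified.
Euler's criterion: (-19)^1 mod 3 = 2. Thus (-19|3) = -1.
(-19/3) = -1, so 3 is inert.

remains prime (inert)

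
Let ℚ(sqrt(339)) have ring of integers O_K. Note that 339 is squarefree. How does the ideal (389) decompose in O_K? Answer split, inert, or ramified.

Since 339 ≢ 1 mod 4, the ring of integers is ℤ[√339] with discriminant 4·339 = 1356.
Since gcd(389, 1356) = 1 the prime 389 does not ramify.
(339/389) = 339^194 mod 389 = 388, giving Legendre symbol -1.
d is a non-residue mod p, hence 389 remains inert in O_K.

inert — (389) stays prime in O_K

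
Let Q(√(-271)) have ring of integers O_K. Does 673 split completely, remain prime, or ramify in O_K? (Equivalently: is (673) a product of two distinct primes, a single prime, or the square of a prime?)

d = -271 ≡ 1 (mod 4), so O_K = ℤ[(1+√-271)/2] and disc(K) = d = -271.
673 ∤ -271, so 673 is unramified.
Euler's criterion: (-271)^336 mod 673 = 672. Thus (-271|673) = -1.
Legendre symbol -1 ⇒ 673 is inert.

673 remains inert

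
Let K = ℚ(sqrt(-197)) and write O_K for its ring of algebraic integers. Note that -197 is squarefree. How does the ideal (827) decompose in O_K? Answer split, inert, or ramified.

827 remains inert

d = -197 ≡ 3 (mod 4), so O_K = ℤ[√-197] and disc(K) = 4d = -788.
disc(K) = -788 is not divisible by 827; 827 is unramified.
Euler's criterion: (-197)^413 mod 827 = 826. Thus (-197|827) = -1.
d is a non-residue mod p, hence 827 remains inert in O_K.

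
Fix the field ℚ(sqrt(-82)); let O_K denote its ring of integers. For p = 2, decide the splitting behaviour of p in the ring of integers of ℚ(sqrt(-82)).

d = -82 ≡ 2 (mod 4), so O_K = ℤ[√-82] and disc(K) = 4d = -328.
2 divides disc(K) = -328, so 2 ramifies.

ramified — (2) = 𝔭²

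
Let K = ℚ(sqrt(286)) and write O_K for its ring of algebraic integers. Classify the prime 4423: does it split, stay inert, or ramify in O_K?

286 mod 4 = 2, hence disc K = 4·286 = 1144 and O_K = ℤ[√286].
disc(K) = 1144 is not divisible by 4423; 4423 is unramified.
Legendre symbol by Euler's criterion: (286/4423) ≡ 286^2211 ≡ 4422 (mod 4423), i.e. (286/4423) = -1.
(286/4423) = -1, so 4423 is inert.

inert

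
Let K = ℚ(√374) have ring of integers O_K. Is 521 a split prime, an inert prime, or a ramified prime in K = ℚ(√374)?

inert

374 mod 4 = 2, hence disc K = 4·374 = 1496 and O_K = ℤ[√374].
Since gcd(521, 1496) = 1 the prime 521 does not ramify.
Euler's criterion: 374^260 mod 521 = 520. Thus (374|521) = -1.
(374/521) = -1, so 521 is inert.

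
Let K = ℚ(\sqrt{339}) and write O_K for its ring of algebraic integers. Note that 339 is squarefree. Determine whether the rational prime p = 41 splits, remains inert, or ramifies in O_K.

inert — (41) stays prime in O_K

d = 339 ≡ 3 (mod 4), so O_K = ℤ[√339] and disc(K) = 4d = 1356.
disc(K) = 1356 is not divisible by 41; 41 is unramified.
Compute (339/41) via Euler: 11^((41-1)/2) mod 41 = 40, so (339/41) = -1.
Legendre symbol -1 ⇒ 41 is inert.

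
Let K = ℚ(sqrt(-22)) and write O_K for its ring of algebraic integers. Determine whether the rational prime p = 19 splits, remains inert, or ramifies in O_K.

splits completely

Since -22 ≢ 1 mod 4, the ring of integers is ℤ[√-22] with discriminant 4·(-22) = -88.
19 ∤ -88, so 19 is unramified.
Compute (-22/19) via Euler: 16^((19-1)/2) mod 19 = 1, so (-22/19) = 1.
d is a quadratic residue mod p, hence 19 splits in O_K.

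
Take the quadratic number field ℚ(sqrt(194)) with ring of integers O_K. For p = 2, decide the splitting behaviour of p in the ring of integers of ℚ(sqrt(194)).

Since 194 ≢ 1 mod 4, the ring of integers is ℤ[√194] with discriminant 4·194 = 776.
disc(K) = 776 = 2·388, so p = 2 is ramified.

2 is ramified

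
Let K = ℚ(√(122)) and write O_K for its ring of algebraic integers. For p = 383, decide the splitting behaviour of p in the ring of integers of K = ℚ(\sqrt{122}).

122 mod 4 = 2, hence disc K = 4·122 = 488 and O_K = ℤ[√122].
Since gcd(383, 488) = 1 the prime 383 does not ramify.
(122/383) = 122^191 mod 383 = 382, giving Legendre symbol -1.
Legendre symbol -1 ⇒ 383 is inert.

inert — (383) stays prime in O_K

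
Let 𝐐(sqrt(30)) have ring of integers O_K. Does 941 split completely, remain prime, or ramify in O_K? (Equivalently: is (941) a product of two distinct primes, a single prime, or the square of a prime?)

p splits

Since 30 ≢ 1 mod 4, the ring of integers is ℤ[√30] with discriminant 4·30 = 120.
Since gcd(941, 120) = 1 the prime 941 does not ramify.
Euler's criterion: 30^470 mod 941 = 1. Thus (30|941) = 1.
Legendre symbol 1 ⇒ 941 is split.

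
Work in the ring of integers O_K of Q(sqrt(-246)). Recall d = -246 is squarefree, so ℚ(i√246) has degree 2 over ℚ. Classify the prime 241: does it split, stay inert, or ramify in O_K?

-246 mod 4 = 2, hence disc K = 4·(-246) = -984 and O_K = ℤ[√-246].
241 ∤ -984, so 241 is unramified.
Euler's criterion: (-246)^120 mod 241 = 1. Thus (-246|241) = 1.
d is a quadratic residue mod p, hence 241 splits in O_K.

p splits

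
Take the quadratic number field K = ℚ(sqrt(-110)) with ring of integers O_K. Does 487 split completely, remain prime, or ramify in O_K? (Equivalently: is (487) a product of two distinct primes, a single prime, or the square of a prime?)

p is inert

-110 mod 4 = 2, hence disc K = 4·(-110) = -440 and O_K = ℤ[√-110].
Since gcd(487, -440) = 1 the prime 487 does not ramify.
Compute (-110/487) via Euler: 377^((487-1)/2) mod 487 = 486, so (-110/487) = -1.
(-110/487) = -1, so 487 is inert.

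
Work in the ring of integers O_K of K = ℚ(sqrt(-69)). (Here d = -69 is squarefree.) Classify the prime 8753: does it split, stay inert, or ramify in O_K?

Since -69 ≢ 1 mod 4, the ring of integers is ℤ[√-69] with discriminant 4·(-69) = -276.
disc(K) = -276 is not divisible by 8753; 8753 is unramified.
(-69/8753) = 8684^4376 mod 8753 = 8752, giving Legendre symbol -1.
(-69/8753) = -1, so 8753 is inert.

inert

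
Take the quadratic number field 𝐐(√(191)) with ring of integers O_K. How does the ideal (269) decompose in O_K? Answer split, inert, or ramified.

Since 191 ≢ 1 mod 4, the ring of integers is ℤ[√191] with discriminant 4·191 = 764.
disc(K) = 764 is not divisible by 269; 269 is unramified.
(191/269) = 191^134 mod 269 = 1, giving Legendre symbol 1.
d is a quadratic residue mod p, hence 269 splits in O_K.

p splits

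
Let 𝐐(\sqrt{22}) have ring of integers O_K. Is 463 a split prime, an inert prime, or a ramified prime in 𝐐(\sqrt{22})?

Since 22 ≢ 1 mod 4, the ring of integers is ℤ[√22] with discriminant 4·22 = 88.
463 ∤ 88, so 463 is unramified.
(22/463) = 22^231 mod 463 = 462, giving Legendre symbol -1.
(22/463) = -1, so 463 is inert.

inert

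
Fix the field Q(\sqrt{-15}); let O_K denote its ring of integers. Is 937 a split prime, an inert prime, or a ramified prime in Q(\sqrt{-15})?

-15 mod 4 = 1, hence disc K = -15 and O_K = ℤ[(1+√-15)/2].
Since gcd(937, -15) = 1 the prime 937 does not ramify.
(-15/937) = 922^468 mod 937 = 936, giving Legendre symbol -1.
(-15/937) = -1, so 937 is inert.

p is inert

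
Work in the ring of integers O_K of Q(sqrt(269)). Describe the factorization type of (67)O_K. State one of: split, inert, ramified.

splits completely

d = 269 ≡ 1 (mod 4), so O_K = ℤ[(1+√269)/2] and disc(K) = d = 269.
67 ∤ 269, so 67 is unramified.
Legendre symbol by Euler's criterion: (269/67) ≡ 269^33 ≡ 1 (mod 67), i.e. (269/67) = 1.
(269/67) = 1, so 67 splits.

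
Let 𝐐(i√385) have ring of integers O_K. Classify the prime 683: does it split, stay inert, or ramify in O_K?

Since -385 ≢ 1 mod 4, the ring of integers is ℤ[√-385] with discriminant 4·(-385) = -1540.
disc(K) = -1540 is not divisible by 683; 683 is unramified.
Legendre symbol by Euler's criterion: (-385/683) ≡ (-385)^341 ≡ 1 (mod 683), i.e. (-385/683) = 1.
Legendre symbol 1 ⇒ 683 is split.

splits completely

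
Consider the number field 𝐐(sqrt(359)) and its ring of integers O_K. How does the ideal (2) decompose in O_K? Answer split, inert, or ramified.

d = 359 ≡ 3 (mod 4), so O_K = ℤ[√359] and disc(K) = 4d = 1436.
2 divides disc(K) = 1436, so 2 ramifies.

ramified — (2) = 𝔭²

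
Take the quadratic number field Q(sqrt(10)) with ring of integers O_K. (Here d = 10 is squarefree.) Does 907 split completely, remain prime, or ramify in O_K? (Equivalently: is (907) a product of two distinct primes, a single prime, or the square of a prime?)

split

10 mod 4 = 2, hence disc K = 4·10 = 40 and O_K = ℤ[√10].
907 ∤ 40, so 907 is unramified.
Euler's criterion: 10^453 mod 907 = 1. Thus (10|907) = 1.
Legendre symbol 1 ⇒ 907 is split.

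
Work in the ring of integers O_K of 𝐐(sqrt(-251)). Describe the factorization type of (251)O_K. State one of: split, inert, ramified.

ramified

-251 mod 4 = 1, hence disc K = -251 and O_K = ℤ[(1+√-251)/2].
disc(K) = -251 = 251·(-1), so p = 251 is ramified.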